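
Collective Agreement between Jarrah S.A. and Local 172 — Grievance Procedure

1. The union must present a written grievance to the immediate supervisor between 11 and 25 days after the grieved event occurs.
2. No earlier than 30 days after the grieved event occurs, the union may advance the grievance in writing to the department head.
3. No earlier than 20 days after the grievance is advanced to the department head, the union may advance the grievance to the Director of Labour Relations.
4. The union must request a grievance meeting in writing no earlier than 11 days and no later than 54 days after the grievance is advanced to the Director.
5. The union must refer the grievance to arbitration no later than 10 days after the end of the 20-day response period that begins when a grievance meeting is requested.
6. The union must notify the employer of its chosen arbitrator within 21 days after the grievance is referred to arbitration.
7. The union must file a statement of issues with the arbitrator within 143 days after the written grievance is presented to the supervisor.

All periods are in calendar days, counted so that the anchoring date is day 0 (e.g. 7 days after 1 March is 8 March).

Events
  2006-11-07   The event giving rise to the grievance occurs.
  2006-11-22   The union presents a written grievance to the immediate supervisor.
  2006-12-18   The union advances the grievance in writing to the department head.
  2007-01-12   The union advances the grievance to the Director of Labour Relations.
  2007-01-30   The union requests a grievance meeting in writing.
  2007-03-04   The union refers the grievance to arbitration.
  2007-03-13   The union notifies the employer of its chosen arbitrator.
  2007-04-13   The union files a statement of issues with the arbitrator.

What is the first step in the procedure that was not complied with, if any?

Step 1 — 11 and 25 days from 2006-11-07 (when the grieved event occurs) are 2006-11-18 and 2006-12-02 respectively; 2006-11-22 falls inside that range.
Step 2 — must wait 30 days from 2006-11-07 (when the grieved event occurs), so not before 2006-12-07; 2006-12-18 is on or after that date.
Step 3 — must wait 20 days from 2006-12-18 (when the grievance is advanced to the department head), so not before 2007-01-07; done 2007-01-12 — permitted.
Step 4 — 11 and 54 days from 2007-01-12 (when the grievance is advanced to the Director) are 2007-01-23 and 2007-03-07 respectively; 2007-01-30 falls inside that range.
Step 5 — counting 10 days from 2007-02-19 (end of the 20-day response period, which began when a grievance meeting is requested on 2007-01-30) gives a deadline of 2007-03-01; done 2007-03-04 — 3 days late.
The procedure was therefore not followed at step 5.

Step 5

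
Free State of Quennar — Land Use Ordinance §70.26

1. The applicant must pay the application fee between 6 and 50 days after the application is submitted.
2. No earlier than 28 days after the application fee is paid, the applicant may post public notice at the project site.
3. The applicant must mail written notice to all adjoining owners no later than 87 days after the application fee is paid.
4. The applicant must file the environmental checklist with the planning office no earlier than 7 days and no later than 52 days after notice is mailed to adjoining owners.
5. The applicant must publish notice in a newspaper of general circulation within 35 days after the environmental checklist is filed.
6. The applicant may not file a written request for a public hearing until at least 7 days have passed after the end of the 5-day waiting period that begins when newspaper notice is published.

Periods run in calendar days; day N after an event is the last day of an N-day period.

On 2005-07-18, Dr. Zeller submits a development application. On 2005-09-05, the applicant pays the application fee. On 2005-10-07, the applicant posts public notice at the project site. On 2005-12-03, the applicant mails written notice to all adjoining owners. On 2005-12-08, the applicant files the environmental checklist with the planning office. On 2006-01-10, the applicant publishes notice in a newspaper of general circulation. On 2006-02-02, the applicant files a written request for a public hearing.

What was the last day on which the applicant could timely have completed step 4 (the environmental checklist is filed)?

Step 4 runs from 2005-12-03, when notice is mailed to adjoining owners. The window is 7–52 days after 2005-12-03; it closes on 2006-01-24.

2006-01-24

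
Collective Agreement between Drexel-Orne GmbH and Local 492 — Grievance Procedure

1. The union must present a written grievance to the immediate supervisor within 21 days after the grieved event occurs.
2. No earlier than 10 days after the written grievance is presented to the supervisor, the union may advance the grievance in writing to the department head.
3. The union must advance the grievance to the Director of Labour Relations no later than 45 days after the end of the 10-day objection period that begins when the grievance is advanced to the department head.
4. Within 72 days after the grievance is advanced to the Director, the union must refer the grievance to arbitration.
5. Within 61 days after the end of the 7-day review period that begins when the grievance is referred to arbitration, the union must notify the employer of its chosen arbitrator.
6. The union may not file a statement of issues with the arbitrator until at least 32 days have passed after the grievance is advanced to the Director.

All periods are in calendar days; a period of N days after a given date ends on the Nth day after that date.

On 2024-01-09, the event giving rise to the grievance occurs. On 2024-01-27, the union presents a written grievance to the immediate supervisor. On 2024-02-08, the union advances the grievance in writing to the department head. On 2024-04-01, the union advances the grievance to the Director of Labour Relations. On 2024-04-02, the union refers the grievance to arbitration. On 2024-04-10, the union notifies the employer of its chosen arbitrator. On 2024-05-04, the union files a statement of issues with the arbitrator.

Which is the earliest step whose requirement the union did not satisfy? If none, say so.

None — every step was satisfied

Step 1 — counting 21 days from 2024-01-09 (when the grieved event occurs) gives a deadline of 2024-01-30; completed 2024-01-27, before the deadline.
Step 2 — must wait 10 days from 2024-01-27 (when the written grievance is presented to the supervisor), so not before 2024-02-06; done 2024-02-08 — permitted.
Step 3 — counting 45 days from 2024-02-18 (end of the 10-day objection period, which began when the grievance is advanced to the department head on 2024-02-08) gives a deadline of 2024-04-03; 2024-04-01 is within that limit.
Step 4 — counting 72 days from 2024-04-01 (when the grievance is advanced to the Director) gives a deadline of 2024-06-12; 2024-04-02 is within that limit.
Step 5 — counting 61 days from 2024-04-09 (end of the 7-day review period, which began when the grievance is referred to arbitration on 2024-04-02) gives a deadline of 2024-06-09; done 2024-04-10 — timely.
Step 6 — must wait 32 days from 2024-04-01 (when the grievance is advanced to the Director), so not before 2024-05-03; done 2024-05-04, after the minimum wait.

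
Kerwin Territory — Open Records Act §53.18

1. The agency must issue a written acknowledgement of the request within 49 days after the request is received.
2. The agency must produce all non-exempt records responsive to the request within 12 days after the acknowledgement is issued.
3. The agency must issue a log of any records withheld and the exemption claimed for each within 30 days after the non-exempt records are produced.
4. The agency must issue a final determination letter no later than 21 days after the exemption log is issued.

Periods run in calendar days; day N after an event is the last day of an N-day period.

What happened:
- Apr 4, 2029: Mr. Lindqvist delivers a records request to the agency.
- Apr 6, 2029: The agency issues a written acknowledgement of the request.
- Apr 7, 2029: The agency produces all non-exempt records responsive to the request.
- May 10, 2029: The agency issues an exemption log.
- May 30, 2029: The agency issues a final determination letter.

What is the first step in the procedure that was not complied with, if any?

Step 1 — counting 49 days from Apr 4, 2029 (when the request is received) gives a deadline of May 23, 2029; completed Apr 6, 2029, before the deadline.
Step 2 — counting 12 days from Apr 6, 2029 (when the acknowledgement is issued) gives a deadline of Apr 18, 2029; done Apr 7, 2029 — timely.
Step 3 — counting 30 days from Apr 7, 2029 (when the non-exempt records are produced) gives a deadline of May 7, 2029; May 10, 2029 misses that deadline by 3 days.

Step 3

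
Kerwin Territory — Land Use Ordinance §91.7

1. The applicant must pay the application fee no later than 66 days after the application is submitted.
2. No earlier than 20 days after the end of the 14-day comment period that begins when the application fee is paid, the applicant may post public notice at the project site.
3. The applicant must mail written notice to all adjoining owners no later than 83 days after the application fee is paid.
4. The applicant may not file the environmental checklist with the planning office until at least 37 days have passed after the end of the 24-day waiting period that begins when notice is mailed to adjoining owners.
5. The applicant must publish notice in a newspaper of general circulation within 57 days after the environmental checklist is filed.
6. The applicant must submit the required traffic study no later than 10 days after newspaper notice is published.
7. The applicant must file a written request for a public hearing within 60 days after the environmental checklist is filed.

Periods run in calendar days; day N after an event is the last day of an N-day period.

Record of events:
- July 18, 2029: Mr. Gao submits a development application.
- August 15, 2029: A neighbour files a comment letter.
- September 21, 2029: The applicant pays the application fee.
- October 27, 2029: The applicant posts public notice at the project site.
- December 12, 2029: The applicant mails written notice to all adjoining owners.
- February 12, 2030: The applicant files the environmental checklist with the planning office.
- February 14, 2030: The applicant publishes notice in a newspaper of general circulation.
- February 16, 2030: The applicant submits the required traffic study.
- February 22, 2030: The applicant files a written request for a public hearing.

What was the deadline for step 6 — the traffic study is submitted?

February 24, 2030

Step 6 runs from February 14, 2030, when newspaper notice is published. 10 days after February 14, 2030 is February 24, 2030.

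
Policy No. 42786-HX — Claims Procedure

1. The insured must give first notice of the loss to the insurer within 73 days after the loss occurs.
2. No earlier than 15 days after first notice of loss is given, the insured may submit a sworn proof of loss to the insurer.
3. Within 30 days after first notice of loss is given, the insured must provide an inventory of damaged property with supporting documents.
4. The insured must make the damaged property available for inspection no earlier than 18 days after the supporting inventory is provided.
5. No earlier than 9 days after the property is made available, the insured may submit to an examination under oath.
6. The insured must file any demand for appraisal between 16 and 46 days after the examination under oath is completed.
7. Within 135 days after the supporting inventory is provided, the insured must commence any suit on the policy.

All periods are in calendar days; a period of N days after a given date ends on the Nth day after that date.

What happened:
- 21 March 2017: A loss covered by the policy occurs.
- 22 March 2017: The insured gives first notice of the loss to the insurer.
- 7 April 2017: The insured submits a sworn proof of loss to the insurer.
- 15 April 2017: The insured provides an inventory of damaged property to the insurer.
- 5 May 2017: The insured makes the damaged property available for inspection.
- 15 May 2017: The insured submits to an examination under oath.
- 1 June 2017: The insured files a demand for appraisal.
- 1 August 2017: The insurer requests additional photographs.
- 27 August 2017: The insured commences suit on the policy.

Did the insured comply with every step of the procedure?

(1) due by 21 March 2017 + 73 days = 2 June 2017; 22 March 2017 is within that limit.
(2) permitted from 22 March 2017 + 15 days = 6 April 2017 onward; 7 April 2017 is on or after that date.
(3) due by 22 March 2017 + 30 days = 21 April 2017; done 15 April 2017 — timely.
(4) permitted from 15 April 2017 + 18 days = 3 May 2017 onward; 5 May 2017 is on or after that date.
(5) permitted from 5 May 2017 + 9 days = 14 May 2017 onward; done 15 May 2017 — permitted.
(6) the permitted window runs from 15 May 2017 + 16 = 31 May 2017 to 15 May 2017 + 46 = 30 June 2017; done 1 June 2017, which is between those dates.
(7) due by 15 April 2017 + 135 days = 28 August 2017; completed 27 August 2017, before the deadline.

Yes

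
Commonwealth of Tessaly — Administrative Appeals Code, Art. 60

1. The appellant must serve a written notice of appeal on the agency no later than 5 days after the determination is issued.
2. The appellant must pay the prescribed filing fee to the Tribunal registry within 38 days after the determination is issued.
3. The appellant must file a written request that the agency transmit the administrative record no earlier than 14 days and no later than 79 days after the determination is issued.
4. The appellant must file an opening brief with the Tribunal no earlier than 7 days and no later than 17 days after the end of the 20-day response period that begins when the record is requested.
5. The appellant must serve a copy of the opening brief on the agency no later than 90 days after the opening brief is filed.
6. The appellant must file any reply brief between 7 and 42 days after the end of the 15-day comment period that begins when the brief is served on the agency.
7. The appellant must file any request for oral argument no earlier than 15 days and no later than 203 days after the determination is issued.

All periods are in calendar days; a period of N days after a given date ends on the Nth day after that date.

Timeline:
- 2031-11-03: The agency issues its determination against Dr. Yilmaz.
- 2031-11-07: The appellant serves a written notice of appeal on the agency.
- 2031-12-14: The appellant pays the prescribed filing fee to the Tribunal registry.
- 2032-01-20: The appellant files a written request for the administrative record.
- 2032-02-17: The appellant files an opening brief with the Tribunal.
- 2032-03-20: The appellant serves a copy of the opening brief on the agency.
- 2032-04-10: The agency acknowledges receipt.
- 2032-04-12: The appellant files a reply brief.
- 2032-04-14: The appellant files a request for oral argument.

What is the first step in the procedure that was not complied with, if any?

Step 1: 5 days after 2031-11-03 (when the determination is issued) is 2031-11-08; completed 2031-11-07, before the deadline.
Step 2: 38 days after 2031-11-03 (when the determination is issued) is 2031-12-11; not done until 2031-12-14, 3 days after the deadline.

Step 2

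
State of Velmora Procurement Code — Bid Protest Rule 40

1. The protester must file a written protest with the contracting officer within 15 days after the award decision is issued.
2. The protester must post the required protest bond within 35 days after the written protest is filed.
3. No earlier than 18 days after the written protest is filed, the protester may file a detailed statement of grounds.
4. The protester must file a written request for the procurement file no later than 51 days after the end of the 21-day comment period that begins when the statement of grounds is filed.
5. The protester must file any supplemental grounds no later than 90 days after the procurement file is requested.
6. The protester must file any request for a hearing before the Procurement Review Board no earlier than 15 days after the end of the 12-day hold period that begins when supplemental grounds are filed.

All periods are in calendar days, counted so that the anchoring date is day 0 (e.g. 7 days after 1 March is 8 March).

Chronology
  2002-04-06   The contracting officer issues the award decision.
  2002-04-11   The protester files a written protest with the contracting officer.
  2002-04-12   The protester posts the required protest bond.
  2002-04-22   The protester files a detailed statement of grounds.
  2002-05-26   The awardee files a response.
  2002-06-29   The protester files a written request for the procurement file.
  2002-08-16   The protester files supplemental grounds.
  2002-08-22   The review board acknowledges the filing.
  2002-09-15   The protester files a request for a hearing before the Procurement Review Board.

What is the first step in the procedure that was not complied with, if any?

Step 1 — counting 15 days from 2002-04-06 (when the award decision is issued) gives a deadline of 2002-04-21; completed 2002-04-11, before the deadline.
Step 2 — counting 35 days from 2002-04-11 (when the written protest is filed) gives a deadline of 2002-05-16; done 2002-04-12 — timely.
Step 3 — must wait 18 days from 2002-04-11 (when the written protest is filed), so not before 2002-04-29; 2002-04-22 is 7 days before the earliest permitted date.
That is the first point of non-compliance.

Step 3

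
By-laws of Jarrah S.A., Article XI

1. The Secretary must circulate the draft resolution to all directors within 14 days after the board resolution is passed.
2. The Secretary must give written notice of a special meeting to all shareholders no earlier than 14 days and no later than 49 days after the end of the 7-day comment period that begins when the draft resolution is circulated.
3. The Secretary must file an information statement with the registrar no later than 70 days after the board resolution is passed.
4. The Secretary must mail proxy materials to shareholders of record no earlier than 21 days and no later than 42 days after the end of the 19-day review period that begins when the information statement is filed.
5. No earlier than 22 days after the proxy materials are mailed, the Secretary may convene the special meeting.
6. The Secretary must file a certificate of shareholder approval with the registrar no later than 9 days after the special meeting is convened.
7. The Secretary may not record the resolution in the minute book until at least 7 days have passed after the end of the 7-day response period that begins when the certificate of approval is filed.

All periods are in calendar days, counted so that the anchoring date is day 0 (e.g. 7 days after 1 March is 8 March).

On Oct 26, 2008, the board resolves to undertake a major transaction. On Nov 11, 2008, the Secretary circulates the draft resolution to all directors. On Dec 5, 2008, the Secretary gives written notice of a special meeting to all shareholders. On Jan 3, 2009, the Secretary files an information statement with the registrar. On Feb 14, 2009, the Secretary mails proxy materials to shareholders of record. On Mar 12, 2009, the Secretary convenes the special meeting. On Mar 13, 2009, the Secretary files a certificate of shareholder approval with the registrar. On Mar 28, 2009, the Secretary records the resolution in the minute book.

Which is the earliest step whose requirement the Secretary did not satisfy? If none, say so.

Step 1

Step 1: 14 days after Oct 26, 2008 (when the board resolution is passed) is Nov 9, 2008; Nov 11, 2008 misses that deadline by 2 days.
That is the first point of non-compliance.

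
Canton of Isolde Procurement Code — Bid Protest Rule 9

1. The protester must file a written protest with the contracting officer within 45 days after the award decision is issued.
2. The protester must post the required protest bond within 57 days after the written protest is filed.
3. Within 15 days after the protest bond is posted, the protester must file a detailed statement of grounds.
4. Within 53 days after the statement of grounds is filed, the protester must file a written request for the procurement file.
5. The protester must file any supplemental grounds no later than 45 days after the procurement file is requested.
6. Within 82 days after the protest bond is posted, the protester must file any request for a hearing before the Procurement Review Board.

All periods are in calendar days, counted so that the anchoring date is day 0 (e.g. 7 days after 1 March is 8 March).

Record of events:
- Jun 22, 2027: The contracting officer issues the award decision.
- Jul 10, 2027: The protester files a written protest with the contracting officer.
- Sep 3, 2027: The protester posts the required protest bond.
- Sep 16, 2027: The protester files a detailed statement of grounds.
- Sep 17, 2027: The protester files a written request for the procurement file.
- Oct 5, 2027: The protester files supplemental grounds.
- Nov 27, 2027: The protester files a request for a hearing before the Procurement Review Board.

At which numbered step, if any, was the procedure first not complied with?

Step 1 — counting 45 days from Jun 22, 2027 (when the award decision is issued) gives a deadline of Aug 6, 2027; completed Jul 10, 2027, before the deadline.
Step 2 — counting 57 days from Jul 10, 2027 (when the written protest is filed) gives a deadline of Sep 5, 2027; done Sep 3, 2027 — timely.
Step 3 — counting 15 days from Sep 3, 2027 (when the protest bond is posted) gives a deadline of Sep 18, 2027; completed Sep 16, 2027, before the deadline.
Step 4 — counting 53 days from Sep 16, 2027 (when the statement of grounds is filed) gives a deadline of Nov 8, 2027; done Sep 17, 2027 — timely.
Step 5 — counting 45 days from Sep 17, 2027 (when the procurement file is requested) gives a deadline of Nov 1, 2027; done Oct 5, 2027 — timely.
Step 6 — counting 82 days from Sep 3, 2027 (when the protest bond is posted) gives a deadline of Nov 24, 2027; Nov 27, 2027 misses that deadline by 3 days.

Step 6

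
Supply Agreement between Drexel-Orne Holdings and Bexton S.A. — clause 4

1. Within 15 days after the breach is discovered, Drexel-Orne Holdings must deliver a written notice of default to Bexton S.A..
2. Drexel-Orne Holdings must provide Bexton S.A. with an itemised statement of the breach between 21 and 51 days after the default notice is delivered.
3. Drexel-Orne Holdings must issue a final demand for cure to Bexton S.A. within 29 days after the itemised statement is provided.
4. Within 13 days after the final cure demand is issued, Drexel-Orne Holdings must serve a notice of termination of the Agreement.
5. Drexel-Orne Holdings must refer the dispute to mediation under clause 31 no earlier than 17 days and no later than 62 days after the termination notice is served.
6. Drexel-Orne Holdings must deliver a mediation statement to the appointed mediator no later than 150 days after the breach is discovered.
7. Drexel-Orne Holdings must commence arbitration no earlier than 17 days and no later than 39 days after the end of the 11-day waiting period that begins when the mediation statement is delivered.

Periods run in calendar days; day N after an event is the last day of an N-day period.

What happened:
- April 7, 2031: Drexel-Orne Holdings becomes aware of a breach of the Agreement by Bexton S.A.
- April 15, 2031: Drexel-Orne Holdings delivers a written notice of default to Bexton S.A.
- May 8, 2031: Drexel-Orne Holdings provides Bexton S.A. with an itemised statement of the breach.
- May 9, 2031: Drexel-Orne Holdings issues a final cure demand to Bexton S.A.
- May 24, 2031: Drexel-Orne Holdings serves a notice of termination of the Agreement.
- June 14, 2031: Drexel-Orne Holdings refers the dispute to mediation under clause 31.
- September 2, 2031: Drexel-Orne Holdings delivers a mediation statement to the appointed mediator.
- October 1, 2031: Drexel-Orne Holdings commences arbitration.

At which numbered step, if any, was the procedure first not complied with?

Step 4

(1) due by April 7, 2031 + 15 days = April 22, 2031; completed April 15, 2031, before the deadline.
(2) the permitted window runs from April 15, 2031 + 21 = May 6, 2031 to April 15, 2031 + 51 = June 5, 2031; May 8, 2031 falls inside that range.
(3) due by May 8, 2031 + 29 days = June 6, 2031; May 9, 2031 is within that limit.
(4) due by May 9, 2031 + 13 days = May 22, 2031; May 24, 2031 misses that deadline by 2 days.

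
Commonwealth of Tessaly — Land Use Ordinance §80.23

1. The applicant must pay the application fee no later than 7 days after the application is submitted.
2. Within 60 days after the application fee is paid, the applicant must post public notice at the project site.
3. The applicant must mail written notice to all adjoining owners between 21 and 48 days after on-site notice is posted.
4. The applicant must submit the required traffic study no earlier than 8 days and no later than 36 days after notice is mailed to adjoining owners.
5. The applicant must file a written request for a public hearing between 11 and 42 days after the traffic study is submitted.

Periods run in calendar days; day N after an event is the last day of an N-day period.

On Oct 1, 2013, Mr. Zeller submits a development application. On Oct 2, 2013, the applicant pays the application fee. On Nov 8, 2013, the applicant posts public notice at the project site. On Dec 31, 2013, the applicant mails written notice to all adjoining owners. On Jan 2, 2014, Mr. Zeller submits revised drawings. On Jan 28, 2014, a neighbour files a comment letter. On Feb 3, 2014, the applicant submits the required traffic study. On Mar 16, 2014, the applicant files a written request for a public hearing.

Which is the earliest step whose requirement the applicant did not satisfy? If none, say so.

Step 3

Step 1: 7 days after Oct 1, 2013 (when the application is submitted) is Oct 8, 2013; done Oct 2, 2013 — timely.
Step 2: 60 days after Oct 2, 2013 (when the application fee is paid) is Dec 1, 2013; Nov 8, 2013 is within that limit.
Step 3: the window is 21–48 days after Nov 8, 2013 (when on-site notice is posted), so Nov 29, 2013 through Dec 26, 2013; Dec 31, 2013 is 5 days past the end of the window.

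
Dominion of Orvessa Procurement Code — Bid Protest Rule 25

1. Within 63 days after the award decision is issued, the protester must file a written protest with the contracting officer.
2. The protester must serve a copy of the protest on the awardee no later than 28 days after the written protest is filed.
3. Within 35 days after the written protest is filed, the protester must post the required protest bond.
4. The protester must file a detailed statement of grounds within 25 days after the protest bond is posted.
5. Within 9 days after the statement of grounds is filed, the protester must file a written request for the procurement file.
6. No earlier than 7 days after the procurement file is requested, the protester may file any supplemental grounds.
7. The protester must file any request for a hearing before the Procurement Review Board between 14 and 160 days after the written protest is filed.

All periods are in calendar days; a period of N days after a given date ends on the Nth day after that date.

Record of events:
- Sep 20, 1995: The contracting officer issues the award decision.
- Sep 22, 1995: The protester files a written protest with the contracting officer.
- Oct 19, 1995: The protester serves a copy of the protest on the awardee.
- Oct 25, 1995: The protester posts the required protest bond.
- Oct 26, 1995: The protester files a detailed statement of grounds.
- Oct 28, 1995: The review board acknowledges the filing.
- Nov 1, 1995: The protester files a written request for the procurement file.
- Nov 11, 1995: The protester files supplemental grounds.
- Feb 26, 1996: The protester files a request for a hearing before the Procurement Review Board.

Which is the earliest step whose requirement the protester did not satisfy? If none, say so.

Step 1 — counting 63 days from Sep 20, 1995 (when the award decision is issued) gives a deadline of Nov 22, 1995; Sep 22, 1995 is within that limit.
Step 2 — counting 28 days from Sep 22, 1995 (when the written protest is filed) gives a deadline of Oct 20, 1995; done Oct 19, 1995 — timely.
Step 3 — counting 35 days from Sep 22, 1995 (when the written protest is filed) gives a deadline of Oct 27, 1995; done Oct 25, 1995 — timely.
Step 4 — counting 25 days from Oct 25, 1995 (when the protest bond is posted) gives a deadline of Nov 19, 1995; Oct 26, 1995 is within that limit.
Step 5 — counting 9 days from Oct 26, 1995 (when the statement of grounds is filed) gives a deadline of Nov 4, 1995; completed Nov 1, 1995, before the deadline.
Step 6 — must wait 7 days from Nov 1, 1995 (when the procurement file is requested), so not before Nov 8, 1995; Nov 11, 1995 is on or after that date.
Step 7 — 14 and 160 days from Sep 22, 1995 (when the written protest is filed) are Oct 6, 1995 and Feb 29, 1996 respectively; done Feb 26, 1996, which is between those dates.

None — every step was satisfied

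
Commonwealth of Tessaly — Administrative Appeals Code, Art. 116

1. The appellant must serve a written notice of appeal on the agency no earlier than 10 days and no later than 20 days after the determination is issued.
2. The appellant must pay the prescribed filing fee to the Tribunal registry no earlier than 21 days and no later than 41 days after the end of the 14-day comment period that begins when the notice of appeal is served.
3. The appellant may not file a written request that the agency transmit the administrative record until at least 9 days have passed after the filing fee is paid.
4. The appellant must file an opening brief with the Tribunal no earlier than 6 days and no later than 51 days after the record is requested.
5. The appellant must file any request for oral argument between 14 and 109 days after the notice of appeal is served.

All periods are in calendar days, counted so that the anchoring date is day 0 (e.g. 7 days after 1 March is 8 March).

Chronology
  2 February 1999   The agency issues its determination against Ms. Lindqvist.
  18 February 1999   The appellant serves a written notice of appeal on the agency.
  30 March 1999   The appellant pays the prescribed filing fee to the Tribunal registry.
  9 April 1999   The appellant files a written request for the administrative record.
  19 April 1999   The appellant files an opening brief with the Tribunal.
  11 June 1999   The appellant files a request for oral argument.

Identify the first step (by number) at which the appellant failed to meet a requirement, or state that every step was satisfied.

(1) the permitted window runs from 2 February 1999 + 10 = 12 February 1999 to 2 February 1999 + 20 = 22 February 1999; done 18 February 1999 — within the window.
(2) the permitted window runs from 4 March 1999 + 21 = 25 March 1999 to 4 March 1999 + 41 = 14 April 1999; done 30 March 1999 — within the window.
(3) permitted from 30 March 1999 + 9 days = 8 April 1999 onward; 9 April 1999 is on or after that date.
(4) the permitted window runs from 9 April 1999 + 6 = 15 April 1999 to 9 April 1999 + 51 = 30 May 1999; done 19 April 1999, which is between those dates.
(5) the permitted window runs from 18 February 1999 + 14 = 4 March 1999 to 18 February 1999 + 109 = 7 June 1999; 11 June 1999 is 4 days past the end of the window.
That is the first point of non-compliance.

Step 5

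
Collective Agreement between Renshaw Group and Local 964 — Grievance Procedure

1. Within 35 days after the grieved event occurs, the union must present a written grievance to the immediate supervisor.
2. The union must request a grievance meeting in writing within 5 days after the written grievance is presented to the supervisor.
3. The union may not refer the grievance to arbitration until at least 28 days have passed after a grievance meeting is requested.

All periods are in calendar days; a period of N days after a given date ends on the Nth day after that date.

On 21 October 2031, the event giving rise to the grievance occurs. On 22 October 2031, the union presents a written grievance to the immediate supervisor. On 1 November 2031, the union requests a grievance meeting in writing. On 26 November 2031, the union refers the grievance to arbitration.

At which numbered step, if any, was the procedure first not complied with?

Step 2

Step 1: 35 days after 21 October 2031 (when the grieved event occurs) is 25 November 2031; completed 22 October 2031, before the deadline.
Step 2: 5 days after 22 October 2031 (when the written grievance is presented to the supervisor) is 27 October 2031; done 1 November 2031 — 5 days late.
Later steps need not be reached.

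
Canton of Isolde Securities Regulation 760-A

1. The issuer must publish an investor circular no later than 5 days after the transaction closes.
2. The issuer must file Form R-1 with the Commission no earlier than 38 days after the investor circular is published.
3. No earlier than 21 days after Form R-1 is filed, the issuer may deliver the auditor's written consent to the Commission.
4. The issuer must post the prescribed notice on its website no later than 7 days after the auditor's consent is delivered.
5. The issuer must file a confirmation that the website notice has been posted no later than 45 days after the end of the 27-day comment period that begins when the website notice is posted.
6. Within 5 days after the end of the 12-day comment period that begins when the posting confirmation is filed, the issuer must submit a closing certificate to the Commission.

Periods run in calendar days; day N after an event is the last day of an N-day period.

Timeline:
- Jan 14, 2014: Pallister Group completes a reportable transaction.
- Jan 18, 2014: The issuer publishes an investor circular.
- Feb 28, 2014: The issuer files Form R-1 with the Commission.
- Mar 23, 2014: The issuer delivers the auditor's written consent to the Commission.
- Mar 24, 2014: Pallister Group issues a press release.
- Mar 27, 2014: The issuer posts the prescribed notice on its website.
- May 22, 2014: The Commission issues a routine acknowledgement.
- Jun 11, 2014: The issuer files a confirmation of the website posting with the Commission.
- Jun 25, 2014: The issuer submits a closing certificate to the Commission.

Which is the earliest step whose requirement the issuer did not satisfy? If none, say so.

Step 1 — counting 5 days from Jan 14, 2014 (when the transaction closes) gives a deadline of Jan 19, 2014; done Jan 18, 2014 — timely.
Step 2 — must wait 38 days from Jan 18, 2014 (when the investor circular is published), so not before Feb 25, 2014; done Feb 28, 2014, after the minimum wait.
Step 3 — must wait 21 days from Feb 28, 2014 (when Form R-1 is filed), so not before Mar 21, 2014; Mar 23, 2014 is on or after that date.
Step 4 — counting 7 days from Mar 23, 2014 (when the auditor's consent is delivered) gives a deadline of Mar 30, 2014; Mar 27, 2014 is within that limit.
Step 5 — counting 45 days from Apr 23, 2014 (end of the 27-day comment period, which began when the website notice is posted on Mar 27, 2014) gives a deadline of Jun 7, 2014; done Jun 11, 2014 — 4 days late.
No need to go further; step 5 was not satisfied.

Step 5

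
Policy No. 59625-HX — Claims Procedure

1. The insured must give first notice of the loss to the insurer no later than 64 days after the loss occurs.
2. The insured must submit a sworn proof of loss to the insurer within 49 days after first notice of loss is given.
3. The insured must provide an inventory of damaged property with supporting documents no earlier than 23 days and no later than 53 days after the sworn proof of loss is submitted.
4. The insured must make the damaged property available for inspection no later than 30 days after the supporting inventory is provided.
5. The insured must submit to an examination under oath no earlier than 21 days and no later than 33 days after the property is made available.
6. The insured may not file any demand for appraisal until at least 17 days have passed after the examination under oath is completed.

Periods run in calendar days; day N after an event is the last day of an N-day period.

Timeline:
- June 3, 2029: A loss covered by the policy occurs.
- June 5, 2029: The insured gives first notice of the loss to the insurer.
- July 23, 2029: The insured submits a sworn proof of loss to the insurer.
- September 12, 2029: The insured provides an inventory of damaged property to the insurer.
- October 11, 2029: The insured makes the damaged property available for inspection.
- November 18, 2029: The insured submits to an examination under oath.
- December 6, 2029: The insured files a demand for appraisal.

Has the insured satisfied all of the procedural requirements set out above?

Step 1 — counting 64 days from June 3, 2029 (when the loss occurs) gives a deadline of August 6, 2029; June 5, 2029 is within that limit.
Step 2 — counting 49 days from June 5, 2029 (when first notice of loss is given) gives a deadline of July 24, 2029; July 23, 2029 is within that limit.
Step 3 — 23 and 53 days from July 23, 2029 (when the sworn proof of loss is submitted) are August 15, 2029 and September 14, 2029 respectively; September 12, 2029 falls inside that range.
Step 4 — counting 30 days from September 12, 2029 (when the supporting inventory is provided) gives a deadline of October 12, 2029; done October 11, 2029 — timely.
Step 5 — 21 and 33 days from October 11, 2029 (when the property is made available) are November 1, 2029 and November 13, 2029 respectively; done November 18, 2029 — 5 days after the window closed.

No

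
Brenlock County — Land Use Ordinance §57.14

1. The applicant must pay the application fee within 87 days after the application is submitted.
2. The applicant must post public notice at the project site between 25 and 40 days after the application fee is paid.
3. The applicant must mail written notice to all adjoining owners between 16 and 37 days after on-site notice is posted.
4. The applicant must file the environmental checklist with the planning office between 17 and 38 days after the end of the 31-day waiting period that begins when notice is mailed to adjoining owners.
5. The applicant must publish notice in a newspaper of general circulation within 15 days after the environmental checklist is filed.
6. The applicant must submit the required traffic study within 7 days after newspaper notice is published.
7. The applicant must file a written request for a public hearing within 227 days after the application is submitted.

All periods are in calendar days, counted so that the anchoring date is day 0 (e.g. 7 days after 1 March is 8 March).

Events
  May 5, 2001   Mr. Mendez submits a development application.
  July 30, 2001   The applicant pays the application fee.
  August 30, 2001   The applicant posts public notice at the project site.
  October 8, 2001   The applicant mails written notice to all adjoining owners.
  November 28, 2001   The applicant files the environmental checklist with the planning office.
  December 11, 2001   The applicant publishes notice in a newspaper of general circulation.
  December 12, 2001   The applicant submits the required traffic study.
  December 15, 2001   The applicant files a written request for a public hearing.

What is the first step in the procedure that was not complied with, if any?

Step 1: 87 days after May 5, 2001 (when the application is submitted) is July 31, 2001; done July 30, 2001 — timely.
Step 2: the window is 25–40 days after July 30, 2001 (when the application fee is paid), so August 24, 2001 through September 8, 2001; August 30, 2001 falls inside that range.
Step 3: the window is 16–37 days after August 30, 2001 (when on-site notice is posted), so September 15, 2001 through October 6, 2001; October 8, 2001 is 2 days past the end of the window.

Step 3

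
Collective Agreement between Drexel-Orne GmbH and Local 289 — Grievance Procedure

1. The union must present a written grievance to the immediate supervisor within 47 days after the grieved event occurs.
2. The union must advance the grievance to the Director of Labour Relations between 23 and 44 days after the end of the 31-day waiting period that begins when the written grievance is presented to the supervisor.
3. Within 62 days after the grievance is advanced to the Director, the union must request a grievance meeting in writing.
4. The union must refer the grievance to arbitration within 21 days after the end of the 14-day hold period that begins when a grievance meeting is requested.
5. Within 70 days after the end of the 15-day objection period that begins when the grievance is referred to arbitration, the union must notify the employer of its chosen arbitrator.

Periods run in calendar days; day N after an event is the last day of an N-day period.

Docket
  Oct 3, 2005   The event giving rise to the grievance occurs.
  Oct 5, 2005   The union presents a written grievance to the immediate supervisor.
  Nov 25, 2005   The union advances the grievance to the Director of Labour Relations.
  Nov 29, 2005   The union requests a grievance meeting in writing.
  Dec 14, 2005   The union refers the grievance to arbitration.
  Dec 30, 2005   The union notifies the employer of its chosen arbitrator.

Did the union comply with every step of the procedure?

Step 1: 47 days after Oct 3, 2005 (when the grieved event occurs) is Nov 19, 2005; completed Oct 5, 2005, before the deadline.
Step 2: the window is 23–44 days after Nov 5, 2005 (end of the 31-day waiting period, which began when the written grievance is presented to the supervisor on Oct 5, 2005), so Nov 28, 2005 through Dec 19, 2005; done Nov 25, 2005 — 3 days before the window opened.
The analysis stops there.

No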